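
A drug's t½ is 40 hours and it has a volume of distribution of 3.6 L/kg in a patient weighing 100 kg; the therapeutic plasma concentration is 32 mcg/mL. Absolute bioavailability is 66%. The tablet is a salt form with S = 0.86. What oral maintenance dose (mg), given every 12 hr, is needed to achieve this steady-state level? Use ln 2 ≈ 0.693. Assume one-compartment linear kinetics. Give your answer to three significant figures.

4220 mg

Vd(total) = 100 kg × 3.6 L/kg = 360.0 L
k = 0.693/40 = 0.01733 h⁻¹, so CL = k·Vd = 0.01733 × 360.0 = 6.239 L/h
D = CL × Css × τ / F / S = 6.239 × 32 × 12 / 0.66 / 0.86 = 4221 mg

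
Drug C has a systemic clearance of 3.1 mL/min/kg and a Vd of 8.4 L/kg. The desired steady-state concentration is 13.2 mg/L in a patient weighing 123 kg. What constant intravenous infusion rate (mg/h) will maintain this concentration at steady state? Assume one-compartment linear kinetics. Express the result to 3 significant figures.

302 mg/h

CL = 3.1 mL/min/kg × 123 kg = 381.3 mL/min = 381.3 × 60/1000 = 22.88 L/h
R₀ = 22.88 × 13.2 = 302.0 mg/h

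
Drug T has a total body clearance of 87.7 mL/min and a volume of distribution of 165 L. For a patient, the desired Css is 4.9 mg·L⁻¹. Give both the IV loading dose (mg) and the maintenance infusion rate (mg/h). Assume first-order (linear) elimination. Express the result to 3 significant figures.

(a) 809 mg; (b) 25.8 mg/h

Loading: fill Vd to C_target → 165.0 L × 4.9 mg/L = 808.5 mg
CL = 87.7 mL/min = 87.7 × 0.06 = 5.262 L/h
Maintenance infusion rate = CL × Css = 5.262 × 4.9 = 25.78 mg/h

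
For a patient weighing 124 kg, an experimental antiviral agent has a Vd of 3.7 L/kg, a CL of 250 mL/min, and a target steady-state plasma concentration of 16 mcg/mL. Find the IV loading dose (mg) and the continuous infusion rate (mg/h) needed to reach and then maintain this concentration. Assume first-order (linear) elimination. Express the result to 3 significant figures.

Total Vd = 3.7 × 124 = 458.8 L
LD = Vd · C_target = 458.8 × 16 = 7341 mg
CL = 250 mL/min = 250 × 0.06 = 15.00 L/h
Infusion rate = 15.00 L/h × 16 mg/L = 240.0 mg/h

(a) 7340 mg; (b) 240 mg/h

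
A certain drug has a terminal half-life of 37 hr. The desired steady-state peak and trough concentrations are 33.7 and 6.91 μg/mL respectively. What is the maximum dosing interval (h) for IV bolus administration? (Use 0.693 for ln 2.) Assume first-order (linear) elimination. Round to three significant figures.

84.6 h

k = 0.693 / t½ = 0.693 / 37 = 0.01873 h⁻¹
Between IV bolus doses, concentration decays as C = C₀·e^(−kτ), so C_peak/C_trough = e^(kτ).
τ_max = ln(C_peak/C_trough) / k = ln(33.7/6.91) / 0.01873 = 1.585 / 0.01873 = 84.62 h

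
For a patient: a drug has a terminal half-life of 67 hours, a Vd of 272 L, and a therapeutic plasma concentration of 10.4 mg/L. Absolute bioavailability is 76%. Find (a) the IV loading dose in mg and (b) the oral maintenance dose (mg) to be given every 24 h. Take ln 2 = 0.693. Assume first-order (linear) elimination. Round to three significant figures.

LD = Vd × C = 272.0 × 10.4 = 2829 mg
CL = 0.693 × Vd / t½ = 0.693 × 272.0 / 67 = 2.813 L/h
D = CL × Css × τ / F = 2.813 × 10.4 × 24 / 0.76 = 923.8 mg

(a) 2830 mg; (b) 924 mg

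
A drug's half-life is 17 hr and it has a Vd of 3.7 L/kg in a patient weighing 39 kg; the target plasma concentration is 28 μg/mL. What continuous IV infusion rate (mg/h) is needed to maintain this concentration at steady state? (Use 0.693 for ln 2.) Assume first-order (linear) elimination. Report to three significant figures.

Total Vd = 3.7 × 39 = 144.3 L
CL = 0.693 × Vd / t½ = 0.693 × 144.3 / 17 = 5.882 L/h
Infusion rate = CL × Css = 5.882 × 28 = 164.7 mg/h

165 mg/h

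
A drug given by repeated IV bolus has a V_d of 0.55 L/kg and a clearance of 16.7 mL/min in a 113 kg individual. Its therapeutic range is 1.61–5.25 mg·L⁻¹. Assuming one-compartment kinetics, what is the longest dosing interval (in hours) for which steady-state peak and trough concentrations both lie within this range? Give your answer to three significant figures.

Vd(total) = 113 kg × 0.55 L/kg = 62.15 L
CL = 16.7 mL/min = 16.7 × 0.06 = 1.002 L/h
k = CL / Vd = 1.002 / 62.15 = 0.01612 h⁻¹
Between IV bolus doses, concentration decays as C = C₀·e^(−kτ), so C_peak/C_trough = e^(kτ).
τ_max = ln(C_peak/C_trough) / k = ln(5.25/1.61) / 0.01612 = 1.182 / 0.01612 = 73.33 h

73.3 h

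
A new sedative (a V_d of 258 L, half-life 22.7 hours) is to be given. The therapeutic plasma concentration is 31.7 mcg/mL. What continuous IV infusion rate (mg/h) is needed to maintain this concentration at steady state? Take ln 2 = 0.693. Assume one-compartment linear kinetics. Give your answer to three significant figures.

CL = ln 2 · Vd / t½ = 0.693 × 258.0 / 22.7 = 7.876 L/h
Infusion rate = CL × Css = 7.876 × 31.7 = 249.7 mg/h

250 mg/h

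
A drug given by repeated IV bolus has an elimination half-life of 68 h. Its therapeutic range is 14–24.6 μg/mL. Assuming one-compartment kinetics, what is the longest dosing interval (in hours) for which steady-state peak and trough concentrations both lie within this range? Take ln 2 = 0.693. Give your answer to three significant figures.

k = 0.693 / t½ = 0.693 / 68 = 0.01019 h⁻¹
Between IV bolus doses, concentration decays as C = C₀·e^(−kτ), so C_peak/C_trough = e^(kτ).
τ_max = ln(C_peak/C_trough) / k = ln(24.6/14) / 0.01019 = 0.5637 / 0.01019 = 55.32 h

55.3 h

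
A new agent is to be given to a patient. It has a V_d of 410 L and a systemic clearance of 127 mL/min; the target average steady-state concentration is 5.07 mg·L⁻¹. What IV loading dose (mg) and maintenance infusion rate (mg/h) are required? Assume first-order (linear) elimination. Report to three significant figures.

LD = Vd · C_target = 410.0 × 5.07 = 2079 mg
CL = 127 mL/min × 60/1000 = 7.620 L/h
Infusion rate = 7.620 L/h × 5.07 mg/L = 38.63 mg/h

(a) 2080 mg; (b) 38.6 mg/h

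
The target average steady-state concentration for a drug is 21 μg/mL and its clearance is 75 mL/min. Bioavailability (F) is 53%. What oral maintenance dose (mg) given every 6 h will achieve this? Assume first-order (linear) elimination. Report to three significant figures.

CL = 75 mL/min × 60/1000 = 4.500 L/h
At steady state, dose per interval replaces the amount cleared in that interval: F·D/τ = CL·Css.
D = CL × Css × τ / F = 4.500 × 21 × 6 / 0.53 = 1070 mg

1070 mg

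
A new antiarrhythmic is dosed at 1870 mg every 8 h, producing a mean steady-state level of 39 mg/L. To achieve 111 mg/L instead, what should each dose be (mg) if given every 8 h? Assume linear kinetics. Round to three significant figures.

5320 mg

With linear kinetics, Css is proportional to dose rate (D/τ) at fixed clearance.
D₂ = D₁ × (Css,target / Css,current) = 1870 × 111/39 = 5322 mg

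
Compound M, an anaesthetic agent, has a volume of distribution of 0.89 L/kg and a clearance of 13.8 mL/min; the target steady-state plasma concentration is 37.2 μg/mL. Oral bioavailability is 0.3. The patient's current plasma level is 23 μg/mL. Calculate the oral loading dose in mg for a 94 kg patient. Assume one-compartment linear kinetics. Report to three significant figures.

3960 mg

Total Vd = 0.89 × 94 = 83.66 L
Concentration deficit ΔC = 37.2 − 23 = 14.20 mg/L
LD = Vd × ΔC / F = 83.66 × 14.20 / 0.3 = 3960 mg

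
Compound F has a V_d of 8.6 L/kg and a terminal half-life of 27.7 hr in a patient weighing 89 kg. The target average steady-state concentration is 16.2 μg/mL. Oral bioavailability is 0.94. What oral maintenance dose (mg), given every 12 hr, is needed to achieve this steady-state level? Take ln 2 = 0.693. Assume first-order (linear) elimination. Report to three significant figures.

Vd = 8.6 L/kg × 89 kg = 765.4 L
CL = 0.693 × Vd / t½ = 0.693 × 765.4 / 27.7 = 19.15 L/h
D = CL × Css × τ / F = 19.15 × 16.2 × 12 / 0.94 = 3960 mg

3960 mg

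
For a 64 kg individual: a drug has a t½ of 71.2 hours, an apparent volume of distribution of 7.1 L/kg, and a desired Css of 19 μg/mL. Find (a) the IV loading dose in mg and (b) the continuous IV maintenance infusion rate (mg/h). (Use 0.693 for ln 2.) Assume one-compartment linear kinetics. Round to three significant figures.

Vd(total) = 64 kg × 7.1 L/kg = 454.4 L
LD = Vd × C = 454.4 × 19 = 8634 mg
CL = 0.693 × Vd / t½ = 0.693 × 454.4 / 71.2 = 4.423 L/h
Infusion rate = CL × Css = 4.423 × 19 = 84.04 mg/h

(a) 8630 mg; (b) 84.0 mg/h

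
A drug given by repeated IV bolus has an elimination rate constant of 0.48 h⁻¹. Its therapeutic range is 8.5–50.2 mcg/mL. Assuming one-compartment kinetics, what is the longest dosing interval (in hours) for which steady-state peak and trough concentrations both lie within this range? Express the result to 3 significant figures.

Between IV bolus doses, concentration decays as C = C₀·e^(−kτ), so C_peak/C_trough = e^(kτ).
τ_max = ln(C_peak/C_trough) / k = ln(50.2/8.5) / 0.4800 = 1.776 / 0.4800 = 3.700 h

3.70 h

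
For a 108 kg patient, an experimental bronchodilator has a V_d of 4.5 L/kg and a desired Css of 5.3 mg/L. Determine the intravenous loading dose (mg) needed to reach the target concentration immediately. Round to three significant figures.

2580 mg

Vd(total) = 108 kg × 4.5 L/kg = 486.0 L
LD = Vd × C = 486.0 × 5.300 = 2576 mg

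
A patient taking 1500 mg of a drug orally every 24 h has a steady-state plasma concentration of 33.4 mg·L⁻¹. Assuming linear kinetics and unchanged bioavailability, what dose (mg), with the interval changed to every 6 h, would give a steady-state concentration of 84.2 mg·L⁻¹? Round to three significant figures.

945 mg

With linear kinetics, Css is proportional to dose rate (D/τ) at fixed clearance.
D₂ = D₁ × (Css,target / Css,current) × (τ₂/τ₁) = 1500 × (84.2/33.4) × (6/24) = 945.4 mg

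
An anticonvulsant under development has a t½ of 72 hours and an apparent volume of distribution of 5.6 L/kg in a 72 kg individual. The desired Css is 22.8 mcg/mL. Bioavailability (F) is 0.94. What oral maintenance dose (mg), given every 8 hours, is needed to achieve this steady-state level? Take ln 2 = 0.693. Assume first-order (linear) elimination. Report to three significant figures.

Total Vd = 5.6 × 72 = 403.2 L
k = 0.693/72 = 0.009625 h⁻¹, so CL = k·Vd = 0.009625 × 403.2 = 3.881 L/h
D = CL × Css × τ / F = 3.881 × 22.8 × 8 / 0.94 = 753.1 mg

753 mg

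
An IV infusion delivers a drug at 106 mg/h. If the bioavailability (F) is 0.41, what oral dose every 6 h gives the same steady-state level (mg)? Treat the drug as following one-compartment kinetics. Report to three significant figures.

To maintain the same Css, the systemic dosing rate must be unchanged: F·D/τ = infusion rate.
D = rate × τ / F = 106 × 6 / 0.41 = 1551 mg

1550 mg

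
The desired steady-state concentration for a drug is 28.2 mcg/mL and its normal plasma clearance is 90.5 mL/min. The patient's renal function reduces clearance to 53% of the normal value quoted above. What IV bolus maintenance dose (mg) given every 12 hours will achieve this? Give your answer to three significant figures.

CL = 90.5 mL/min = 90.5 × 0.06 = 5.430 L/h
Patient clearance = 0.53 × 5.430 = 2.878 L/h
D = CL × Css × τ = 2.878 × 28.2 × 12 = 973.9 mg

974 mg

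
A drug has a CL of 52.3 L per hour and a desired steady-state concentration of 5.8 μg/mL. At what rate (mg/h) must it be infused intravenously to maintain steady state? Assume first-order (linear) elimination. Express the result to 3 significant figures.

At steady state, infusion rate equals elimination rate: rate in = CL × Css.
R₀ = 52.30 × 5.8 = 303.3 mg/h

303 mg/h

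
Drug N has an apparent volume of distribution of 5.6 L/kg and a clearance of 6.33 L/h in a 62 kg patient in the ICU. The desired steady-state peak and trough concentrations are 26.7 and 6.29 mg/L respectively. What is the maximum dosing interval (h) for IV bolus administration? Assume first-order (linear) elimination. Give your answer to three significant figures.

Total Vd = 5.6 × 62 = 347.2 L
k = CL / Vd = 6.330 / 347.2 = 0.01823 h⁻¹
Between IV bolus doses, concentration decays as C = C₀·e^(−kτ), so C_peak/C_trough = e^(kτ).
τ_max = ln(C_peak/C_trough) / k = ln(26.7/6.29) / 0.01823 = 1.446 / 0.01823 = 79.32 h

79.3 h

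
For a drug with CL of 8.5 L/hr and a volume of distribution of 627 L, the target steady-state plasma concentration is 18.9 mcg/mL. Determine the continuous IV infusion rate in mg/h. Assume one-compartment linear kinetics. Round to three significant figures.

Infusion rate = CL · Css = 8.500 L/h × 18.9 mg/L = 160.7 mg/h

161 mg/h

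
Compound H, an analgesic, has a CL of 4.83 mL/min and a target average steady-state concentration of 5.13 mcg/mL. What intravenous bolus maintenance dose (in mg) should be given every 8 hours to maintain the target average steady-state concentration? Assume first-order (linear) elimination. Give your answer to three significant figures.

11.9 mg

CL = 4.83 mL/min = 4.83 × 0.06 = 0.2898 L/h
D = CL × Css × τ = 0.2898 × 5.13 × 8 = 11.89 mg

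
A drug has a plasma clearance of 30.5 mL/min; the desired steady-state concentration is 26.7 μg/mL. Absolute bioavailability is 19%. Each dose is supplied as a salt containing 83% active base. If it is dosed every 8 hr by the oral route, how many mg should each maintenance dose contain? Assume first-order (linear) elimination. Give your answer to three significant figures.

2480 mg

CL = 30.5 mL/min × 60/1000 = 1.830 L/h
D = CL × Css × τ / F / S = 1.830 × 26.7 × 8 / 0.19 / 0.83 = 2479 mg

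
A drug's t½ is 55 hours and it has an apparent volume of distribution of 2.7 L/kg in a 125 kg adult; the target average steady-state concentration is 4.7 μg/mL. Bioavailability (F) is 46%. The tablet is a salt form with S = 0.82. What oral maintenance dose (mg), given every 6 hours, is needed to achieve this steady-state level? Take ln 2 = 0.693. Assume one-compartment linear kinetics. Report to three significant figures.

Vd(total) = 125 kg × 2.7 L/kg = 337.5 L
CL = ln 2 · Vd / t½ = 0.693 × 337.5 / 55 = 4.253 L/h
D = CL × Css × τ / F / S = 4.253 × 4.7 × 6 / 0.46 / 0.82 = 318.0 mg

318 mg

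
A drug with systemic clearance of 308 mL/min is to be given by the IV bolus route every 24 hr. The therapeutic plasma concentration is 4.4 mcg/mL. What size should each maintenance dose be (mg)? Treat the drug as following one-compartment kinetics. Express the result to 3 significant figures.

CL = 308 mL/min = 308 × 0.06 = 18.48 L/h
D = CL × Css × τ = 18.48 × 4.4 × 24 = 1951 mg

1950 mg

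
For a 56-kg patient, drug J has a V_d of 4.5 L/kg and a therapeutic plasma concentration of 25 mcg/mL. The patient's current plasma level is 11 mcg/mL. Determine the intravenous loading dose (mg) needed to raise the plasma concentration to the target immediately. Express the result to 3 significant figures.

3530 mg

Vd = 4.5 L/kg × 56 kg = 252.0 L
The loading dose fills Vd to the target concentration.
Concentration deficit ΔC = 25 − 11 = 14.00 mg/L
LD = Vd × ΔC = 252.0 × 14.00 = 3528 mg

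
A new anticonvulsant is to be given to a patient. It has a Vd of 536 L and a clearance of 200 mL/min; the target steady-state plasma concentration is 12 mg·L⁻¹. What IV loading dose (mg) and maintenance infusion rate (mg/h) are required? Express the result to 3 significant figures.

Loading: fill Vd to C_target → 536.0 L × 12 mg/L = 6432 mg
Convert clearance: 200 mL/min × 60 min/h ÷ 1000 mL/L = 12.00 L/h
Maintenance: replace elimination → rate = CL × Css = 12.00 × 12 = 144.0 mg/h

(a) 6430 mg; (b) 144 mg/h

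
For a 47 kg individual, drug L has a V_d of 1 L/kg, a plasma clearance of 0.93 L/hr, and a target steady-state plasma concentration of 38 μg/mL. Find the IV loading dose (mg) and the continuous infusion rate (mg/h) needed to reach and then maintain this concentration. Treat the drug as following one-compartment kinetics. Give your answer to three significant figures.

Vd = 1 L/kg × 47 kg = 47.00 L
Loading dose = Vd × C = 47.00 × 38 = 1786 mg
Infusion rate = 0.9300 L/h × 38 mg/L = 35.34 mg/h

(a) 1790 mg; (b) 35.3 mg/h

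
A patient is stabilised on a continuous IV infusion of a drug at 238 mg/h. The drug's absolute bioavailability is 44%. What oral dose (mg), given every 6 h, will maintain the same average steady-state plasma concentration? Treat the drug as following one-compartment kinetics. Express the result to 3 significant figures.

3250 mg

To maintain the same Css, the systemic dosing rate must be unchanged: F·D/τ = infusion rate.
D = rate × τ / F = 238 × 6 / 0.44 = 3245 mg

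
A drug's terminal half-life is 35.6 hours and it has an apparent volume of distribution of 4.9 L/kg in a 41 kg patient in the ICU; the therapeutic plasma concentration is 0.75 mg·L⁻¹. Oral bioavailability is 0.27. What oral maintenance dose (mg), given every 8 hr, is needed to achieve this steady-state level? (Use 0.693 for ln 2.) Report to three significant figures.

Vd = 4.9 L/kg × 41 kg = 200.9 L
CL = ln 2 · Vd / t½ = 0.693 × 200.9 / 35.6 = 3.911 L/h
D = CL × Css × τ / F = 3.911 × 0.75 × 8 / 0.27 = 86.91 mg

86.9 mg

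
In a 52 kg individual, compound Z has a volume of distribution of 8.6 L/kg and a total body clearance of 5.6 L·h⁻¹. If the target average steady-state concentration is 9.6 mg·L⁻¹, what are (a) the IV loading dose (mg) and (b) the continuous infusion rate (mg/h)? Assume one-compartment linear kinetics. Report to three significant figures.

Total Vd = 8.6 × 52 = 447.2 L
Loading: fill Vd to C_target → 447.2 L × 9.6 mg/L = 4293 mg
Maintenance: replace elimination → rate = CL × Css = 5.600 × 9.6 = 53.76 mg/h

(a) 4290 mg; (b) 53.8 mg/h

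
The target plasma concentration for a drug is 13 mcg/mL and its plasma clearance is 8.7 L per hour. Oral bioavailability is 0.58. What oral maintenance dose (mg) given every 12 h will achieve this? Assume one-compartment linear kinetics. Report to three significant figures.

2340 mg

At steady state, dose per interval replaces the amount cleared in that interval: F·D/τ = CL·Css.
D = CL × Css × τ / F = 8.700 × 13 × 12 / 0.58 = 2340 mg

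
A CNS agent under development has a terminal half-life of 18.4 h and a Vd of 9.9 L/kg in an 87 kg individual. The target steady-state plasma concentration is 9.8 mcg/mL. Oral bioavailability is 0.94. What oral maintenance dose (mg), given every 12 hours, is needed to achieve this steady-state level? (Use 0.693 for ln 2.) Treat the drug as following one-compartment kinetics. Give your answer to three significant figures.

4060 mg

Vd = 9.9 L/kg × 87 kg = 861.3 L
CL = ln 2 · Vd / t½ = 0.693 × 861.3 / 18.4 = 32.44 L/h
D = CL × Css × τ / F = 32.44 × 9.8 × 12 / 0.94 = 4058 mg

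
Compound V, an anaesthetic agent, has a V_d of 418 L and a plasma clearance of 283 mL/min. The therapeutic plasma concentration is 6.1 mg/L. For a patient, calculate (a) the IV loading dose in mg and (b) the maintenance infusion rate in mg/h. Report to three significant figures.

Loading: fill Vd to C_target → 418.0 L × 6.1 mg/L = 2550 mg
CL = 283 mL/min × 60/1000 = 16.98 L/h
Maintenance infusion rate = CL × Css = 16.98 × 6.1 = 103.6 mg/h

(a) 2550 mg; (b) 104 mg/h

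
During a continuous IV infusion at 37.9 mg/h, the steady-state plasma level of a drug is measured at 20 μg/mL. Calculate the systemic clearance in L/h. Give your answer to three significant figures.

At steady state, infusion rate = CL × Css, so CL = rate / Css.
CL = 37.9 / 20 = 1.895 L/h

1.90 L/h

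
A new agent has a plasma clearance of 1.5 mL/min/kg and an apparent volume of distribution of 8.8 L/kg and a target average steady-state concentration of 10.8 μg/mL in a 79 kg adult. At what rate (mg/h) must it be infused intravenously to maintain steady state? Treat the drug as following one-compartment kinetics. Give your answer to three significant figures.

CL = 1.5 mL/min/kg × 79 kg = 118.5 mL/min = 118.5 × 60/1000 = 7.110 L/h
Infusion rate = CL · Css = 7.110 L/h × 10.8 mg/L = 76.79 mg/h

76.8 mg/h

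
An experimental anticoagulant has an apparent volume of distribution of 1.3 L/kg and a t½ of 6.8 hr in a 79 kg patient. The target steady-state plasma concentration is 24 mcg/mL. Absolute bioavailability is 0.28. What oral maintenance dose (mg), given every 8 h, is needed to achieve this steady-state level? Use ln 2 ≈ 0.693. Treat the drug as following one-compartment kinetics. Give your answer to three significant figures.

7180 mg

Vd = 1.3 L/kg × 79 kg = 102.7 L
k = 0.693/6.8 = 0.1019 h⁻¹, so CL = k·Vd = 0.1019 × 102.7 = 10.47 L/h
D = CL × Css × τ / F = 10.47 × 24 × 8 / 0.28 = 7179 mg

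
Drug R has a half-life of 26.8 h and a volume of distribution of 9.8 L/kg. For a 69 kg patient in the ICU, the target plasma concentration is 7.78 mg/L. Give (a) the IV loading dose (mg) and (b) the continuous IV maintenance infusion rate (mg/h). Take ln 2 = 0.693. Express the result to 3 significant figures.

(a) 5260 mg; (b) 136 mg/h

Total Vd = 9.8 × 69 = 676.2 L
LD = Vd × C = 676.2 × 7.78 = 5261 mg
CL = 0.693 × Vd / t½ = 0.693 × 676.2 / 26.8 = 17.49 L/h
Infusion rate = CL × Css = 17.49 × 7.78 = 136.1 mg/h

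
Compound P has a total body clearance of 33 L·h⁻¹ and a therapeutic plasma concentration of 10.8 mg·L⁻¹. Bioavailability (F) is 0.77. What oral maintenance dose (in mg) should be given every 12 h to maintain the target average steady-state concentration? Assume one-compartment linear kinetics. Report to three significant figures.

5550 mg

D = CL × Css × τ / F = 33.00 × 10.8 × 12 / 0.77 = 5554 mg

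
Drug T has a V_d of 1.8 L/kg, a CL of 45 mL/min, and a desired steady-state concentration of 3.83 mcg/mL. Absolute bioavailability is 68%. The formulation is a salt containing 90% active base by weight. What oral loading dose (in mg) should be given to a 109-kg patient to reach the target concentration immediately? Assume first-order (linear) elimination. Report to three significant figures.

1230 mg

Total Vd = 1.8 × 109 = 196.2 L
LD = Vd × C / F / S = 196.2 × 3.830 / 0.68 / 0.9 = 1228 mg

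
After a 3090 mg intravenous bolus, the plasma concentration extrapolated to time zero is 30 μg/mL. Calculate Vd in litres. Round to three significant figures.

Immediately after an IV bolus, C₀ = Dose / Vd, so Vd = Dose / C₀.
Vd = 3090 / 30 = 103.0 L

103 L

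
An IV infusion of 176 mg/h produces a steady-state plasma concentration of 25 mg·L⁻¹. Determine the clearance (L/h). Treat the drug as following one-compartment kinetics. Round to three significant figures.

7.04 L/h

At steady state, infusion rate = CL × Css, so CL = rate / Css.
CL = 176 / 25 = 7.040 L/h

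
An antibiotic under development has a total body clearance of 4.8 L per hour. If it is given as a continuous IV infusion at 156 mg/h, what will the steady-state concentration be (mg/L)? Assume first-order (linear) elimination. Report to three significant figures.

32.5 mg/L

Css = rate / CL = 156 / 4.800 = 32.50 mg/L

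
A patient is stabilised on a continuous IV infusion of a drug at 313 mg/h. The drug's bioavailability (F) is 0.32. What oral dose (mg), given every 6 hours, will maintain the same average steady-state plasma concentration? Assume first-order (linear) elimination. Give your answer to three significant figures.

To maintain the same Css, the systemic dosing rate must be unchanged: F·D/τ = infusion rate.
D = rate × τ / F = 313 × 6 / 0.32 = 5869 mg

5870 mg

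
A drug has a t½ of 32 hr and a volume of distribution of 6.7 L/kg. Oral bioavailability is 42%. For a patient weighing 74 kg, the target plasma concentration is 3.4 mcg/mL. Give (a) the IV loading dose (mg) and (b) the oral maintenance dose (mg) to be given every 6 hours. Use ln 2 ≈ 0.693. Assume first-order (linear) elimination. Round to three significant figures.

Total Vd = 6.7 × 74 = 495.8 L
LD = Vd × C = 495.8 × 3.4 = 1686 mg
CL = 0.693 × Vd / t½ = 0.693 × 495.8 / 32 = 10.74 L/h
D = CL × Css × τ / F = 10.74 × 3.4 × 6 / 0.42 = 521.7 mg

(a) 1690 mg; (b) 522 mg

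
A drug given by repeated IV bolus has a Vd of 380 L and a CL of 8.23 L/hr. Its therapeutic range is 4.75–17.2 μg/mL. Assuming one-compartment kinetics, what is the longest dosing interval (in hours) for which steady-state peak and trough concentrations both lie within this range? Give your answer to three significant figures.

59.4 h

k = CL / Vd = 8.230 / 380.0 = 0.02166 h⁻¹
Between IV bolus doses, concentration decays as C = C₀·e^(−kτ), so C_peak/C_trough = e^(kτ).
τ_max = ln(C_peak/C_trough) / k = ln(17.2/4.75) / 0.02166 = 1.287 / 0.02166 = 59.42 h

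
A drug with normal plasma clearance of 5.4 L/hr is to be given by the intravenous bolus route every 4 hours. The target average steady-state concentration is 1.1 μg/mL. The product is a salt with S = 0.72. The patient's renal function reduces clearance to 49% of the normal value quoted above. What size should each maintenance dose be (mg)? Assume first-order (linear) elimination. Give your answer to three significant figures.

16.2 mg

Patient clearance = 0.49 × 5.400 = 2.646 L/h
D = CL × Css × τ / S = 2.646 × 1.1 × 4 / 0.72 = 16.17 mg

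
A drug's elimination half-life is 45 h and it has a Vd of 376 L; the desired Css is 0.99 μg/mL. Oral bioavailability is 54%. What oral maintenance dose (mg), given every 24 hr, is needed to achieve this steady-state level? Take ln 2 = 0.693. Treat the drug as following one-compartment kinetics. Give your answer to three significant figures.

255 mg

k = 0.693/45 = 0.01540 h⁻¹, so CL = k·Vd = 0.01540 × 376.0 = 5.790 L/h
D = CL × Css × τ / F = 5.790 × 0.99 × 24 / 0.54 = 254.8 mg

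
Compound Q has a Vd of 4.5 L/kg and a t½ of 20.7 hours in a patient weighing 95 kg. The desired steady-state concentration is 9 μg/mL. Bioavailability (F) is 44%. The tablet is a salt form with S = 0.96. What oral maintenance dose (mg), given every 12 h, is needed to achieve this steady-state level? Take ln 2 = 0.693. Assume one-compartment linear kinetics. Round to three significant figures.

3660 mg

Total Vd = 4.5 × 95 = 427.5 L
CL = 0.693 × Vd / t½ = 0.693 × 427.5 / 20.7 = 14.31 L/h
D = CL × Css × τ / F / S = 14.31 × 9 × 12 / 0.44 / 0.96 = 3659 mg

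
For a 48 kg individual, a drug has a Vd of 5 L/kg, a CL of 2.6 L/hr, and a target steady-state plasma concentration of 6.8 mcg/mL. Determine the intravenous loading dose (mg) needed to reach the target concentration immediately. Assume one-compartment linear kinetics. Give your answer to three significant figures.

1630 mg

Total Vd = 5 × 48 = 240.0 L
LD is governed by Vd — clearance does not enter the loading-dose calculation.
LD = Vd × C = 240.0 × 6.800 = 1632 mg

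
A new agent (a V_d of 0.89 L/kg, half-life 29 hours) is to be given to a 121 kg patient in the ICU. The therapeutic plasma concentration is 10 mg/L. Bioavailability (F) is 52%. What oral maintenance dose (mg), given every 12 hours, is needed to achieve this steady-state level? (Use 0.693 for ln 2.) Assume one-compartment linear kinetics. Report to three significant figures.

Total Vd = 0.89 × 121 = 107.7 L
CL = ln 2 · Vd / t½ = 0.693 × 107.7 / 29 = 2.574 L/h
D = CL × Css × τ / F = 2.574 × 10 × 12 / 0.52 = 594.0 mg

594 mg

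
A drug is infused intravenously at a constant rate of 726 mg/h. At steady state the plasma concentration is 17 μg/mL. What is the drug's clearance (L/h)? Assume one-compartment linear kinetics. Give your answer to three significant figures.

At steady state, infusion rate = CL × Css, so CL = rate / Css.
CL = 726 / 17 = 42.71 L/h

42.7 L/h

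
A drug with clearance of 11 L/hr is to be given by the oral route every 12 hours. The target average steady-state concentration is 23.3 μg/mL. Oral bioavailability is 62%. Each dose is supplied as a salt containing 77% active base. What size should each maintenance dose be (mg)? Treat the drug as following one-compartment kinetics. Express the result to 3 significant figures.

6440 mg

D = CL × Css × τ / F / S = 11.00 × 23.3 × 12 / 0.62 / 0.77 = 6442 mg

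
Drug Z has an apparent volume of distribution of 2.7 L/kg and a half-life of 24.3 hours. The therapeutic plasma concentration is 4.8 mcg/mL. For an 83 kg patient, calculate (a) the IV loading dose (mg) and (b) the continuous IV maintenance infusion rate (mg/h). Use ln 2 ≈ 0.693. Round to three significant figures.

(a) 1080 mg; (b) 30.7 mg/h

Total Vd = 2.7 × 83 = 224.1 L
LD = Vd × C = 224.1 × 4.8 = 1076 mg
CL = 0.693 × Vd / t½ = 0.693 × 224.1 / 24.3 = 6.391 L/h
Infusion rate = CL × Css = 6.391 × 4.8 = 30.68 mg/h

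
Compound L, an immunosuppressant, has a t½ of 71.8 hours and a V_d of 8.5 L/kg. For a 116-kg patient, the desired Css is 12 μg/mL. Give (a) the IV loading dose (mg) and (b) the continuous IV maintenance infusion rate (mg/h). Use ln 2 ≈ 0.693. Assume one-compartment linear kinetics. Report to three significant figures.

(a) 11800 mg; (b) 114 mg/h

Total Vd = 8.5 × 116 = 986.0 L
LD = Vd × C = 986.0 × 12 = 11830 mg
CL = 0.693 × Vd / t½ = 0.693 × 986.0 / 71.8 = 9.517 L/h
Infusion rate = CL × Css = 9.517 × 12 = 114.2 mg/h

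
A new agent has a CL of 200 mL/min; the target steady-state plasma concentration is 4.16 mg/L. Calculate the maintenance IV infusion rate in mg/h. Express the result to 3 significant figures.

49.9 mg/h

CL = 200 mL/min × 60/1000 = 12.00 L/h
At steady state, infusion rate equals elimination rate: rate in = CL × Css.
Infusion rate = CL · Css = 12.00 L/h × 4.16 mg/L = 49.92 mg/h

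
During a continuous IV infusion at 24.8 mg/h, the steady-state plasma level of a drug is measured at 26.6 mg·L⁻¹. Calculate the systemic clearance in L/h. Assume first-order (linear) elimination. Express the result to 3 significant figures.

At steady state, infusion rate = CL × Css, so CL = rate / Css.
CL = 24.8 / 26.6 = 0.9323 L/h

0.932 L/h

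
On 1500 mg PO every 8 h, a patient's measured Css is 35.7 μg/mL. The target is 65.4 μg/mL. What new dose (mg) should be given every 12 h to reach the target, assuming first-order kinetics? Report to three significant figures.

4120 mg

With linear kinetics, Css is proportional to dose rate (D/τ) at fixed clearance.
D₂ = D₁ × (Css,target / Css,current) × (τ₂/τ₁) = 1500 × (65.4/35.7) × (12/8) = 4122 mg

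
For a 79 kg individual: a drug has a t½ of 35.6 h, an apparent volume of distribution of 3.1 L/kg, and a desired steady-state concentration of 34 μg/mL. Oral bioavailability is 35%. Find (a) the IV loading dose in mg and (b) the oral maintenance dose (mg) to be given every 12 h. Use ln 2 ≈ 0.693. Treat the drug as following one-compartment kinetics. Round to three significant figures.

(a) 8330 mg; (b) 5560 mg

Total Vd = 3.1 × 79 = 244.9 L
LD = Vd × C = 244.9 × 34 = 8327 mg
CL = 0.693 × Vd / t½ = 0.693 × 244.9 / 35.6 = 4.767 L/h
D = CL × Css × τ / F = 4.767 × 34 × 12 / 0.35 = 5557 mg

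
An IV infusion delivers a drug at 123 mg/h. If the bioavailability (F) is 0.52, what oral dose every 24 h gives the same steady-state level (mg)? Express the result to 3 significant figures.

5680 mg

To maintain the same Css, the systemic dosing rate must be unchanged: F·D/τ = infusion rate.
D = rate × τ / F = 123 × 24 / 0.52 = 5677 mg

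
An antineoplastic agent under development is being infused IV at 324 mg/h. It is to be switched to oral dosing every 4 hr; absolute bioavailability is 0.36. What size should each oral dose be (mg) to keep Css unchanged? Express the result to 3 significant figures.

3600 mg

To maintain the same Css, the systemic dosing rate must be unchanged: F·D/τ = infusion rate.
D = rate × τ / F = 324 × 4 / 0.36 = 3600 mg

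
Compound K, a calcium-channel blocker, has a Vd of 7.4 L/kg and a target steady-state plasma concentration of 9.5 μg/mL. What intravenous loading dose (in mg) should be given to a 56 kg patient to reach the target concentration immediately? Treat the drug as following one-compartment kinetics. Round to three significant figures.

Vd(total) = 56 kg × 7.4 L/kg = 414.4 L
The loading dose fills Vd to the target concentration.
LD = Vd × C = 414.4 × 9.500 = 3937 mg

3940 mg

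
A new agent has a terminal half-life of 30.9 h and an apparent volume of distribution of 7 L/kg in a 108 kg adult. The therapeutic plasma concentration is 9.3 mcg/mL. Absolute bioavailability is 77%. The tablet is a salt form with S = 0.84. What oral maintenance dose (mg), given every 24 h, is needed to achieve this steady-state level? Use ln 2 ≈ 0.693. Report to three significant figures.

5850 mg

Vd(total) = 108 kg × 7 L/kg = 756.0 L
CL = ln 2 · Vd / t½ = 0.693 × 756.0 / 30.9 = 16.95 L/h
D = CL × Css × τ / F / S = 16.95 × 9.3 × 24 / 0.77 / 0.84 = 5849 mg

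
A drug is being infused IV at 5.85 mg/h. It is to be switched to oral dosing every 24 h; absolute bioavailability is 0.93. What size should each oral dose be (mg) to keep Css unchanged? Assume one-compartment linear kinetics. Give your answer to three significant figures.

To maintain the same Css, the systemic dosing rate must be unchanged: F·D/τ = infusion rate.
D = rate × τ / F = 5.85 × 24 / 0.93 = 151.0 mg

151 mg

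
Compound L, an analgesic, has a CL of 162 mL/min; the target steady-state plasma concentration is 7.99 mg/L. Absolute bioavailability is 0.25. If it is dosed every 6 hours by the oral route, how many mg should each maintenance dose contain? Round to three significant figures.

1860 mg

CL = 162 mL/min = 162 × 0.06 = 9.720 L/h
At steady state, dose per interval replaces the amount cleared in that interval: F·D/τ = CL·Css.
D = CL × Css × τ / F = 9.720 × 7.99 × 6 / 0.25 = 1864 mg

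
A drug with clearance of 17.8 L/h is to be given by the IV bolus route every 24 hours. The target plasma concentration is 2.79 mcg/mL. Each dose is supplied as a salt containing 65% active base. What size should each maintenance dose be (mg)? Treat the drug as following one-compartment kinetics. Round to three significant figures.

1830 mg

D = CL × Css × τ / S = 17.80 × 2.79 × 24 / 0.65 = 1834 mg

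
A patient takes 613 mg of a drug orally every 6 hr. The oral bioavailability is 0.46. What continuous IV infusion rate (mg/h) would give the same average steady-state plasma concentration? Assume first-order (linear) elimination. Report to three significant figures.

47.0 mg/h

Equivalent systemic input: infusion rate = F·D/τ.
Rate = 0.46 × 613 / 6 = 47.00 mg/h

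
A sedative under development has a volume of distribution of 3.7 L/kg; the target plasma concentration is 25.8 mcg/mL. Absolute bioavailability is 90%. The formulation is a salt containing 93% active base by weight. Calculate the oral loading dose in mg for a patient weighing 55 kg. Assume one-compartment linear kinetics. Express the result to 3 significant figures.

6270 mg

Vd(total) = 55 kg × 3.7 L/kg = 203.5 L
LD = Vd × C / F / S = 203.5 × 25.80 / 0.9 / 0.93 = 6273 mg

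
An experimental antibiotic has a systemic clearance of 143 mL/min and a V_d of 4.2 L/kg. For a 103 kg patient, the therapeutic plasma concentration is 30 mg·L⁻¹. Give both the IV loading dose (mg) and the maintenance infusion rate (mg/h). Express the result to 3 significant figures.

(a) 13000 mg; (b) 257 mg/h

Vd(total) = 103 kg × 4.2 L/kg = 432.6 L
Loading: fill Vd to C_target → 432.6 L × 30 mg/L = 12980 mg
CL = 143 mL/min × 60/1000 = 8.580 L/h
Maintenance: replace elimination → rate = CL × Css = 8.580 × 30 = 257.4 mg/h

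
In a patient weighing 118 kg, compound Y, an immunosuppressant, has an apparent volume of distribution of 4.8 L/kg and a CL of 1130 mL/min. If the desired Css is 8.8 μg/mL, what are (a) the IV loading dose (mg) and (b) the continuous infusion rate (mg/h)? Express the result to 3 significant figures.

Vd(total) = 118 kg × 4.8 L/kg = 566.4 L
Loading: fill Vd to C_target → 566.4 L × 8.8 mg/L = 4984 mg
Convert clearance: 1130 mL/min × 60 min/h ÷ 1000 mL/L = 67.80 L/h
Maintenance: replace elimination → rate = CL × Css = 67.80 × 8.8 = 596.6 mg/h

(a) 4980 mg; (b) 597 mg/h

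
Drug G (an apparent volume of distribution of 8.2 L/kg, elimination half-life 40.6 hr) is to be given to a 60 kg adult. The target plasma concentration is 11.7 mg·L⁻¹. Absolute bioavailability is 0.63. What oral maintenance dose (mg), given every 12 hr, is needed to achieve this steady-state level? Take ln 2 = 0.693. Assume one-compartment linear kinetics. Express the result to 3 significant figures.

1870 mg

Vd = 8.2 L/kg × 60 kg = 492.0 L
CL = 0.693 × Vd / t½ = 0.693 × 492.0 / 40.6 = 8.398 L/h
D = CL × Css × τ / F = 8.398 × 11.7 × 12 / 0.63 = 1872 mg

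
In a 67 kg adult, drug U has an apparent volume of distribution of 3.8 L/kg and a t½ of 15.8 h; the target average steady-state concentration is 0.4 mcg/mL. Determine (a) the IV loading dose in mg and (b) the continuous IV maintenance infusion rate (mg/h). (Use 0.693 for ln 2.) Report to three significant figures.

Total Vd = 3.8 × 67 = 254.6 L
LD = Vd × C = 254.6 × 0.4 = 101.8 mg
CL = 0.693 × Vd / t½ = 0.693 × 254.6 / 15.8 = 11.17 L/h
Infusion rate = CL × Css = 11.17 × 0.4 = 4.468 mg/h

(a) 102 mg; (b) 4.47 mg/h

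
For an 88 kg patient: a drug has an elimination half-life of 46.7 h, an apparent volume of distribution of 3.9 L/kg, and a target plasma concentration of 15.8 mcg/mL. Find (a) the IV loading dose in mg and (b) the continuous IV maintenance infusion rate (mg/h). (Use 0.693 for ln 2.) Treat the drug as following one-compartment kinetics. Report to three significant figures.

Total Vd = 3.9 × 88 = 343.2 L
LD = Vd × C = 343.2 × 15.8 = 5423 mg
CL = 0.693 × Vd / t½ = 0.693 × 343.2 / 46.7 = 5.093 L/h
Infusion rate = CL × Css = 5.093 × 15.8 = 80.47 mg/h

(a) 5420 mg; (b) 80.5 mg/h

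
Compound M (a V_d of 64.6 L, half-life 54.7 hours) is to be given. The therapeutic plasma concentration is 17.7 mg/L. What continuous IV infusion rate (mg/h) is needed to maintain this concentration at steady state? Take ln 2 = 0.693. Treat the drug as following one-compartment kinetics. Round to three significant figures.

CL = 0.693 × Vd / t½ = 0.693 × 64.60 / 54.7 = 0.8184 L/h
Infusion rate = CL × Css = 0.8184 × 17.7 = 14.49 mg/h

14.5 mg/h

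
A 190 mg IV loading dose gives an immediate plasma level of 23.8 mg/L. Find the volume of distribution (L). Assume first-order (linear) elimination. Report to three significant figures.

7.98 L

Immediately after an IV bolus, C₀ = Dose / Vd, so Vd = Dose / C₀.
Vd = 190 / 23.8 = 7.983 L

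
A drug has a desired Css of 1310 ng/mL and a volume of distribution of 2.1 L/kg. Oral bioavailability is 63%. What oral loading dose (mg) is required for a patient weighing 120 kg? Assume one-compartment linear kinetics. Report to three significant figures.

524 mg

Vd(total) = 120 kg × 2.1 L/kg = 252.0 L
C = 1310 ng/mL = 1.310 mg/L
The loading dose fills Vd to the target concentration.
LD = Vd × C / F = 252.0 × 1.310 / 0.63 = 524.0 mg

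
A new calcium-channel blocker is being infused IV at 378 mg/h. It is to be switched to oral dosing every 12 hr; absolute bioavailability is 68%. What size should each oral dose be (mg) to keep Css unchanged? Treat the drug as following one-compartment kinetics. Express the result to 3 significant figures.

To maintain the same Css, the systemic dosing rate must be unchanged: F·D/τ = infusion rate.
D = rate × τ / F = 378 × 12 / 0.68 = 6671 mg

6670 mg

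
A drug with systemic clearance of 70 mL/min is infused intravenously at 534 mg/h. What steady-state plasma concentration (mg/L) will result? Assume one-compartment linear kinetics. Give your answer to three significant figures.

Convert clearance: 70 mL/min × 60 min/h ÷ 1000 mL/L = 4.200 L/h
Css = rate / CL = 534 / 4.200 = 127.1 mg/L

127 mg/L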